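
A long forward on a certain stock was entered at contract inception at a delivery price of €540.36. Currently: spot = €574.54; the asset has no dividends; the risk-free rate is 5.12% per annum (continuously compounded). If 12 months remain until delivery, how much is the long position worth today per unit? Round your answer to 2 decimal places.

€61.15

Current fair forward for the remaining 12 months: F = S·e^(r·T), r = 0.0512
F = 574.54 · e^(0.0512 × 12/12) = 574.54 × 1.052533 = 604.7223
Value of long forward = (F − K)·e^(−rT) = (604.7223 − 540.36) · e^(−0.0512·12/12)
= 64.3623 × 0.950089 = 61.15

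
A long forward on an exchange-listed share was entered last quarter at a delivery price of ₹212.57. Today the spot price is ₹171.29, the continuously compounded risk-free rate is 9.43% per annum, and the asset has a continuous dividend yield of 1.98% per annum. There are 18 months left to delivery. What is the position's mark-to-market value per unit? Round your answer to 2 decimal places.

-₹18.25

Current fair forward for the remaining 18 months: F = S·e^((r − q)·T), (r − q) = 0.0943 − 0.0198 = 0.0745
F = 171.29 · e^(0.0745 × 18/12) = 171.29 × 1.118233 = 191.5421
Value of long forward = (F − K)·e^(−rT) = (191.5421 − 212.57) · e^(−0.0943·18/12)
= -21.0279 × 0.868099 = -18.25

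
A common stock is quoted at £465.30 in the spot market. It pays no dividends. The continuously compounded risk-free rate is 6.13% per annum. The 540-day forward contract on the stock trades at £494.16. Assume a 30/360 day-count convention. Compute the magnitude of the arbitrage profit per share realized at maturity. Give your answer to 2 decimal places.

£15.95 per share

Fair forward: F* = S·e^(carry·T), with carry = r = 0.0613
F* = 465.30 · e^(0.0613 × 540/360) = 465.30 · e^0.091950 = 465.30 × 1.096310 = £510.1130
Market £494.16 < fair £510.1130: forward underpriced → reverse cash-and-carry (short spot, go long the forward).
At maturity, profit = |F_mkt − F*| = |494.16 − 510.1130| = £15.95 per share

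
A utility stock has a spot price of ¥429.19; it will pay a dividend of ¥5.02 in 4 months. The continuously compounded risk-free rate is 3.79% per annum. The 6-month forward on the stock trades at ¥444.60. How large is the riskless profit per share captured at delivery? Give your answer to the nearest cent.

¥12.25 per share

PV(dividends) I = 5.02·e^(−0.0379·4/12) = 4.9570
Fair forward F* = (S − I)·e^(rT) = (429.19 − 4.9570)·e^0.018950 = 424.2330 × 1.019131 = 432.3490
Market ¥444.60 > fair 432.3490: forward overpriced → cash-and-carry (borrow at r, buy the stock and collect the dividends, short the forward).
Profit at T = |F_mkt − F*| = |444.60 − 432.3490| = ¥12.25 per share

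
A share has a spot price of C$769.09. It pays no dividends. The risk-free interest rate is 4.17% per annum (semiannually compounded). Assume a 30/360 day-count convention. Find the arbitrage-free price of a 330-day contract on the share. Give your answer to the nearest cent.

C$798.74

F = S · (1+r/2)^(2T)
= 769.09 × 1.038557
F = C$798.74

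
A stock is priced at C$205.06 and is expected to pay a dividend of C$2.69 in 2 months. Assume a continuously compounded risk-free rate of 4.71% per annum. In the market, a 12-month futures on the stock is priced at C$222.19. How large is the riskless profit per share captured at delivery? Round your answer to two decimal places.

C$10.04 per share

PV(dividends) I = 2.69·e^(−0.0471·2/12) = 2.6690
Fair futures F* = (S − I)·e^(rT) = (205.06 − 2.6690)·e^0.047100 = 202.3910 × 1.048227 = 212.1517
Market C$222.19 > fair 212.1517: forward overpriced → cash-and-carry (borrow at r, buy the stock and collect the dividends, short the forward).
Profit at T = |F_mkt − F*| = |222.19 − 212.1517| = C$10.04 per share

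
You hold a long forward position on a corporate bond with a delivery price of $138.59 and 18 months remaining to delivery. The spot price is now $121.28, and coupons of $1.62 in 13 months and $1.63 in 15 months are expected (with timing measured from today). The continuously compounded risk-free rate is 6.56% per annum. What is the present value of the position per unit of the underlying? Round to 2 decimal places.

PV(remaining coupons) I = 1.62·e^(−0.0656·13/12) + 1.63·e^(−0.0656·15/12) = 3.0105
Current forward F = (S − I)·e^(rT) = (121.28 − 3.0105)·e^(0.0656·18/12) = 118.2695 × 1.103404 = 130.4990
Value (long) = (F − K)·e^(−rT) = (130.4990 − 138.59) × 0.906286 = -7.3328
Value = -$7.33

-$7.33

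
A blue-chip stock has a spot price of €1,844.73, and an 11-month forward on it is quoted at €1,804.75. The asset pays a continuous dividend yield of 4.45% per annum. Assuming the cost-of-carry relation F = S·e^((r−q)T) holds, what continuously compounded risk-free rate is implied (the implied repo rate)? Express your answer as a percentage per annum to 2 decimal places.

From F = S·e^((r−q)T): (r − q) = ln(F/S)/T
ln(1804.75/1844.73) = ln(0.978327) = -0.021911
(r − q) = -0.021911 / (11/12) = -0.023903
r = ln(F/S)/T + q = -0.023903 + 0.0445 = 0.020597
r = 2.06%

2.06%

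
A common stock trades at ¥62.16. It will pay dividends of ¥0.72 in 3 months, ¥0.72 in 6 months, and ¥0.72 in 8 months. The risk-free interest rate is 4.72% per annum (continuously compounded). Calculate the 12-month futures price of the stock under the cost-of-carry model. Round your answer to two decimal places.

PV(dividends) I = 0.72·e^(−0.0472·3/12) + 0.72·e^(−0.0472·6/12) + 0.72·e^(−0.0472·8/12)
I = 0.7116 + 0.7032 + 0.6977 = 2.1125
F = (S − I)·e^(rT) = (62.16 − 2.1125) · e^(0.0472·12/12)
= 60.0475 · e^0.047200 = 60.0475 × 1.048332 = ¥62.95

¥62.95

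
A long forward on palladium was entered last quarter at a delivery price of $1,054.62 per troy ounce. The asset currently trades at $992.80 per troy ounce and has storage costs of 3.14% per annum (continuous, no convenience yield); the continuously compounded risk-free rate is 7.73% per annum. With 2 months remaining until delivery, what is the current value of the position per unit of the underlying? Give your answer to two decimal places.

-$43.11 per troy ounce

Current fair forward for the remaining 2 months: F = S·e^((r + u)·T), (r + u) = 0.0773 + 0.0314 = 0.1087
F = 992.80 · e^(0.1087 × 2/12) = 992.80 × 1.018282 = 1010.9504
Value of long forward = (F − K)·e^(−rT) = (1010.9504 − 1054.62) · e^(−0.0773·2/12)
= -43.6696 × 0.987199 = -43.11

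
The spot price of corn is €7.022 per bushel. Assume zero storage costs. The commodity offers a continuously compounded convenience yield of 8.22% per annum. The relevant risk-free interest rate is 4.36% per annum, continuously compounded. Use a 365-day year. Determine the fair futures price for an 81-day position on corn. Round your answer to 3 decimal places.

Net carry = r + u − y = 0.0436 + 0.0000 − 0.0822 = -0.0386
F = S·e^((r+u−y)T) = 7.022 · e^(-0.0386 × 81/365) = 7.022 · e^-0.008566
= 7.022 × 0.991471 = €6.962 per bushel

€6.962 per bushel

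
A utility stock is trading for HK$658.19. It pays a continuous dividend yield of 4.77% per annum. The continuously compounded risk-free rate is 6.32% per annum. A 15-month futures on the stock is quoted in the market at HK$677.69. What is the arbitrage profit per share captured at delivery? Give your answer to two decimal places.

HK$6.62 per share

Fair futures: F* = S·e^(carry·T), with carry = (r − q) = 0.0632 − 0.0477 = 0.0155
F* = 658.19 · e^(0.0155 × 15/12) = 658.19 · e^0.019375 = 658.19 × 1.019564 = HK$671.0668
Market HK$677.69 > fair HK$671.0668: forward overpriced → cash-and-carry (buy spot, short the forward).
At maturity, profit = |F_mkt − F*| = |677.69 − 671.0668| = HK$6.62 per share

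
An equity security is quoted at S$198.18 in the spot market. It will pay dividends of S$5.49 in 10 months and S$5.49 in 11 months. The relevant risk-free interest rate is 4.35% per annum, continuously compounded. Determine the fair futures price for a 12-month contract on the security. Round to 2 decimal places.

PV(dividends) I = 5.49·e^(−0.0435·10/12) + 5.49·e^(−0.0435·11/12)
I = 5.2946 + 5.2754 = 10.5700
F = (S − I)·e^(rT) = (198.18 − 10.5700) · e^(0.0435·12/12)
= 187.6100 · e^0.043500 = 187.6100 × 1.044460 = S$195.95

S$195.95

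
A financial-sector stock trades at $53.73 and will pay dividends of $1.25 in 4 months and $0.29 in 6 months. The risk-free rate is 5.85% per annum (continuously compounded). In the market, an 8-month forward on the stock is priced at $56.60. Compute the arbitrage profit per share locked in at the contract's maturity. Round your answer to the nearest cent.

PV(dividends) I = 1.25·e^(−0.0585·4/12) + 0.29·e^(−0.0585·6/12) = 1.5075
Fair forward F* = (S − I)·e^(rT) = (53.73 − 1.5075)·e^0.039000 = 52.2225 × 1.039770 = 54.2994
Market $56.60 > fair 54.2994: forward overpriced → cash-and-carry (borrow at r, buy the stock and collect the dividends, short the forward).
Profit at T = |F_mkt − F*| = |56.60 − 54.2994| = $2.30 per share

$2.30 per share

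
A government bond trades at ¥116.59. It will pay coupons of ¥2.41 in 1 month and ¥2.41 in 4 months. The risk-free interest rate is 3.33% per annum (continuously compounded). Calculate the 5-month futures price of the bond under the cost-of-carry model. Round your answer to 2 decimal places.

¥113.37

PV(coupons) I = 2.41·e^(−0.0333·1/12) + 2.41·e^(−0.0333·4/12)
I = 2.4033 + 2.3834 = 4.7867
F = (S − I)·e^(rT) = (116.59 − 4.7867) · e^(0.0333·5/12)
= 111.8033 · e^0.013875 = 111.8033 × 1.013972 = ¥113.37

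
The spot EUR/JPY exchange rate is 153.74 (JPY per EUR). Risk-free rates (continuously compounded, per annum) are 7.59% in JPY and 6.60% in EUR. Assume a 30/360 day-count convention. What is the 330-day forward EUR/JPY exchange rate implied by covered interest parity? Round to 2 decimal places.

F = S·e^((r_JPY − r_EUR)T) = 153.74 · e^((0.0759 − 0.0660) × 330/360)
= 153.74 · e^0.009075 = 153.74 × 1.009116
F = 155.14 JPY per EUR

155.14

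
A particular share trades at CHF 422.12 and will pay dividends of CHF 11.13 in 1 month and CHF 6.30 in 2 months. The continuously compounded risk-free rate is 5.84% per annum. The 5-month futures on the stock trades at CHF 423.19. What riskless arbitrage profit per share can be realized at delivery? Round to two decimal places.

CHF 8.41 per share

PV(dividends) I = 11.13·e^(−0.0584·1/12) + 6.30·e^(−0.0584·2/12) = 17.3149
Fair futures F* = (S − I)·e^(rT) = (422.12 − 17.3149)·e^0.024333 = 404.8051 × 1.024631 = 414.7759
Market CHF 423.19 > fair 414.7759: forward overpriced → cash-and-carry (borrow at r, buy the stock and collect the dividends, short the forward).
Profit at T = |F_mkt − F*| = |423.19 − 414.7759| = CHF 8.41 per share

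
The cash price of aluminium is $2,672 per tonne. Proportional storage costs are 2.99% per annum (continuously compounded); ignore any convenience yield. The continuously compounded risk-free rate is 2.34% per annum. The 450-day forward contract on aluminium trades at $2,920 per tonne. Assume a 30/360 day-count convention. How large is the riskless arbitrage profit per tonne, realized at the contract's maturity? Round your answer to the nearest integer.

$64 per tonne

Fair forward: F* = S·e^(carry·T), with carry = (r + u) = 0.0234 + 0.0299 = 0.0533
F* = 2672 · e^(0.0533 × 450/360) = 2672 · e^0.066625 = 2672 × 1.068895 = $2856.0874
Market $2920 > fair $2856.0874: forward overpriced → cash-and-carry (buy spot, short the forward).
At maturity, profit = |F_mkt − F*| = |2920 − 2856.0874| = $64 per tonne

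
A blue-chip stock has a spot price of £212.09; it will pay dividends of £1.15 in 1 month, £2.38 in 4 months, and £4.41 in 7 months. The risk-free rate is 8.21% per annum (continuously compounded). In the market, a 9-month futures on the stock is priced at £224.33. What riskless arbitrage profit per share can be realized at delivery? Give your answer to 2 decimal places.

PV(dividends) I = 1.15·e^(−0.0821·1/12) + 2.38·e^(−0.0821·4/12) + 4.41·e^(−0.0821·7/12) = 7.6617
Fair futures F* = (S − I)·e^(rT) = (212.09 − 7.6617)·e^0.061575 = 204.4283 × 1.063510 = 217.4115
Market £224.33 > fair 217.4115: forward overpriced → cash-and-carry (borrow at r, buy the stock and collect the dividends, short the forward).
Profit at T = |F_mkt − F*| = |224.33 − 217.4115| = £6.92 per share

£6.92 per share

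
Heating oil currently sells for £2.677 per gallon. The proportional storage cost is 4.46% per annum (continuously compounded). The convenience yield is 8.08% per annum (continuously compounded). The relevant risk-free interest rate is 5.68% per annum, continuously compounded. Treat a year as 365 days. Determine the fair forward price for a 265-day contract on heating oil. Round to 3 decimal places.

Net carry = r + u − y = 0.0568 + 0.0446 − 0.0808 = 0.0206
F = S·e^((r+u−y)T) = 2.677 · e^(0.0206 × 265/365) = 2.677 · e^0.014956
= 2.677 × 1.015068 = £2.717 per gallon

£2.717 per gallon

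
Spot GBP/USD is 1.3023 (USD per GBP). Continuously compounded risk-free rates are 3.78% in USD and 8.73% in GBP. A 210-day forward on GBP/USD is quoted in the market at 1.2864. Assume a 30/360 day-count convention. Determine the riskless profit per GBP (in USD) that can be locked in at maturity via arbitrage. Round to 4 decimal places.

Fair forward: F* = S·e^(carry·T), with carry = (r_USD − r_GBP) = 0.0378 − 0.0873 = -0.0495
F* = 1.3023 · e^(-0.0495 × 210/360) = 1.3023 · e^-0.028875 = 1.3023 × 0.971538 = 1.2652
Market 1.2864 > fair 1.2652: forward overpriced → cash-and-carry (buy spot, short the forward).
At maturity, profit = |F_mkt − F*| = |1.2864 − 1.2652| = 0.0212 per GBP (in USD)

0.0212 per GBP (in USD)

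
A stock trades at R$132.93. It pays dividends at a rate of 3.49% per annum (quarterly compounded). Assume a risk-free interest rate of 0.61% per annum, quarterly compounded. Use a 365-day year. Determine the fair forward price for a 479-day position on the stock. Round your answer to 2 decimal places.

R$128.02

F = S · (1+r/4)^(4T) / (1+q/4)^(4T)
= 132.93 × 1.008031 / 1.046657 = 132.93 × 0.963096
F = R$128.02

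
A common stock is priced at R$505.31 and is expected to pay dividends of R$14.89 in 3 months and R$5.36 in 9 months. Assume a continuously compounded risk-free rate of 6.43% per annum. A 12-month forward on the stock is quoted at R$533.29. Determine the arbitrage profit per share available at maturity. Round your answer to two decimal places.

PV(dividends) I = 14.89·e^(−0.0643·3/12) + 5.36·e^(−0.0643·9/12) = 19.7602
Fair forward F* = (S − I)·e^(rT) = (505.31 − 19.7602)·e^0.064300 = 485.5498 × 1.066412 = 517.7961
Market R$533.29 > fair 517.7961: forward overpriced → cash-and-carry (borrow at r, buy the stock and collect the dividends, short the forward).
Profit at T = |F_mkt − F*| = |533.29 − 517.7961| = R$15.49 per share

R$15.49 per share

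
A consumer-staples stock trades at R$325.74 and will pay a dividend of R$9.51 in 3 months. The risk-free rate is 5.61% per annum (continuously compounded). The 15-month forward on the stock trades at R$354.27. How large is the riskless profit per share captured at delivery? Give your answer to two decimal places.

PV(dividends) I = 9.51·e^(−0.0561·3/12) = 9.3776
Fair forward F* = (S − I)·e^(rT) = (325.74 − 9.3776)·e^0.070125 = 316.3624 × 1.072642 = 339.3436
Market R$354.27 > fair 339.3436: forward overpriced → cash-and-carry (borrow at r, buy the stock and collect the dividends, short the forward).
Profit at T = |F_mkt − F*| = |354.27 − 339.3436| = R$14.93 per share

R$14.93 per share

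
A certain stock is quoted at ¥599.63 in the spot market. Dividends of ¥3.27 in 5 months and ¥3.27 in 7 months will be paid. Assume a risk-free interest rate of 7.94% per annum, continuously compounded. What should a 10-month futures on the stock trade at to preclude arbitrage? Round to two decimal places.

¥633.93

PV(dividends) I = 3.27·e^(−0.0794·5/12) + 3.27·e^(−0.0794·7/12)
I = 3.1636 + 3.1220 = 6.2856
F = (S − I)·e^(rT) = (599.63 − 6.2856) · e^(0.0794·10/12)
= 593.3444 · e^0.066167 = 593.3444 × 1.068405 = ¥633.93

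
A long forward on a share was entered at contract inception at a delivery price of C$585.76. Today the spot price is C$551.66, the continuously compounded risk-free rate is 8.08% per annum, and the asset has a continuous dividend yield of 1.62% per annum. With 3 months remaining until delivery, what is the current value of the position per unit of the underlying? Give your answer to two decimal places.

-C$24.62

Current fair forward for the remaining 3 months: F = S·e^((r − q)·T), (r − q) = 0.0808 − 0.0162 = 0.0646
F = 551.66 · e^(0.0646 × 3/12) = 551.66 × 1.016281 = 560.6416
Value of long forward = (F − K)·e^(−rT) = (560.6416 − 585.76) · e^(−0.0808·3/12)
= -25.1184 × 0.980003 = -24.62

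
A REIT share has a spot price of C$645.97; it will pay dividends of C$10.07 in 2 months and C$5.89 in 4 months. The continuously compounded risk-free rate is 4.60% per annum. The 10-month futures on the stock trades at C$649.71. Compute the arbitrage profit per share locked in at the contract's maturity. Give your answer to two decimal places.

PV(dividends) I = 10.07·e^(−0.0460·2/12) + 5.89·e^(−0.0460·4/12) = 15.7935
Fair futures F* = (S − I)·e^(rT) = (645.97 − 15.7935)·e^0.038333 = 630.1765 × 1.039077 = 654.8019
Market C$649.71 < fair 654.8019: forward underpriced → reverse cash-and-carry (short the stock, invest proceeds at r, pay the dividends, go long the forward).
Profit at T = |F_mkt − F*| = |649.71 − 654.8019| = C$5.09 per share

C$5.09 per share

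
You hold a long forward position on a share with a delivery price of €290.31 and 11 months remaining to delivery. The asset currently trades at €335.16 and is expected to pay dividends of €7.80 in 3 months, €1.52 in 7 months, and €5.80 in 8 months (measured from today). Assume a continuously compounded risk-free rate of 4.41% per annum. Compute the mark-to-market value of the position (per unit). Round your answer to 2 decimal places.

PV(remaining dividends) I = 7.80·e^(−0.0441·3/12) + 1.52·e^(−0.0441·7/12) + 5.80·e^(−0.0441·8/12) = 14.8278
Current forward F = (S − I)·e^(rT) = (335.16 − 14.8278)·e^(0.0441·11/12) = 320.3322 × 1.041253 = 333.5469
Value (long) = (F − K)·e^(−rT) = (333.5469 − 290.31) × 0.960381 = 41.5239
Value = €41.52

€41.52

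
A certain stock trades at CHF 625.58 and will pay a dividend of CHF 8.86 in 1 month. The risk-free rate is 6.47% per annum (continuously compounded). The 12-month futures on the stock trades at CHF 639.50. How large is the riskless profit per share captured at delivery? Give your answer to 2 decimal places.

PV(dividends) I = 8.86·e^(−0.0647·1/12) = 8.8124
Fair futures F* = (S − I)·e^(rT) = (625.58 − 8.8124)·e^0.064700 = 616.7676 × 1.066839 = 657.9917
Market CHF 639.50 < fair 657.9917: forward underpriced → reverse cash-and-carry (short the stock, invest proceeds at r, pay the dividends, go long the forward).
Profit at T = |F_mkt − F*| = |639.50 − 657.9917| = CHF 18.49 per share

CHF 18.49 per share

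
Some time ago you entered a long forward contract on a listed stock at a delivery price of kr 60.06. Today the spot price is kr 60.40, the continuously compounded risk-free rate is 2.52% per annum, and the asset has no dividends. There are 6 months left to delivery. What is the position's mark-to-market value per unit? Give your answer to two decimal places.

Current fair forward for the remaining 6 months: F = S·e^(r·T), r = 0.0252
F = 60.40 · e^(0.0252 × 6/12) = 60.40 × 1.012680 = 61.1659
Value of long forward = (F − K)·e^(−rT) = (61.1659 − 60.06) · e^(−0.0252·6/12)
= 1.1059 × 0.987479 = 1.09

kr 1.09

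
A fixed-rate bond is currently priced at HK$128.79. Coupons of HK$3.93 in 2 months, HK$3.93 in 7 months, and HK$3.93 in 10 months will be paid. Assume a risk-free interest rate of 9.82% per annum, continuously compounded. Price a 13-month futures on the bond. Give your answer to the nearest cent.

HK$130.79

PV(coupons) I = 3.93·e^(−0.0982·2/12) + 3.93·e^(−0.0982·7/12) + 3.93·e^(−0.0982·10/12)
I = 3.8662 + 3.7112 + 3.6212 = 11.1986
F = (S − I)·e^(rT) = (128.79 − 11.1986) · e^(0.0982·13/12)
= 117.5914 · e^0.106383 = 117.5914 × 1.112248 = HK$130.79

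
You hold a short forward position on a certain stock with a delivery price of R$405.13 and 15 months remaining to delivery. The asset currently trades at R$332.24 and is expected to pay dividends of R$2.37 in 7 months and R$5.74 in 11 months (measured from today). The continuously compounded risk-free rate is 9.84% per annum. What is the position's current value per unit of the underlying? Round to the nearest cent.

PV(remaining dividends) I = 2.37·e^(−0.0984·7/12) + 5.74·e^(−0.0984·11/12) = 7.4827
Current forward F = (S − I)·e^(rT) = (332.24 − 7.4827)·e^(0.0984·15/12) = 324.7573 × 1.130884 = 367.2628
Value (long) = (F − K)·e^(−rT) = (367.2628 − 405.13) × 0.884264 = -33.4846
Short position value = −(long value) = R$33.48

R$33.48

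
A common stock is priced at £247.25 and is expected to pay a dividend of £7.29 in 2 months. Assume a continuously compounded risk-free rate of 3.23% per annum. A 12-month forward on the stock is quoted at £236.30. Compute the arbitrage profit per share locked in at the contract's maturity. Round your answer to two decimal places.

£11.58 per share

PV(dividends) I = 7.29·e^(−0.0323·2/12) = 7.2509
Fair forward F* = (S − I)·e^(rT) = (247.25 − 7.2509)·e^0.032300 = 239.9991 × 1.032827 = 247.8776
Market £236.30 < fair 247.8776: forward underpriced → reverse cash-and-carry (short the stock, invest proceeds at r, pay the dividends, go long the forward).
Profit at T = |F_mkt − F*| = |236.30 − 247.8776| = £11.58 per share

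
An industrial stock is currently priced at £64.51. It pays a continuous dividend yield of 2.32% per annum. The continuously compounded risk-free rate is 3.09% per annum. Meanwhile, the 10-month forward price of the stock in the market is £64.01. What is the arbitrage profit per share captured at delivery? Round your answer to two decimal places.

£0.92 per share

Fair forward: F* = S·e^(carry·T), with carry = (r − q) = 0.0309 − 0.0232 = 0.0077
F* = 64.51 · e^(0.0077 × 10/12) = 64.51 · e^0.006417 = 64.51 × 1.006438 = £64.9253
Market £64.01 < fair £64.9253: forward underpriced → reverse cash-and-carry (short spot, go long the forward).
At maturity, profit = |F_mkt − F*| = |64.01 − 64.9253| = £0.92 per share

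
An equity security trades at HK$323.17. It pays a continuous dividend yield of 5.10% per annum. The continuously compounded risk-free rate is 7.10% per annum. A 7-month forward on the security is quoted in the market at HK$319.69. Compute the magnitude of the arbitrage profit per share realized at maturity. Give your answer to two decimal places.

Fair forward: F* = S·e^(carry·T), with carry = (r − q) = 0.0710 − 0.0510 = 0.0200
F* = 323.17 · e^(0.0200 × 7/12) = 323.17 · e^0.011667 = 323.17 × 1.011735 = HK$326.9624
Market HK$319.69 < fair HK$326.9624: forward underpriced → reverse cash-and-carry (short spot, go long the forward).
At maturity, profit = |F_mkt − F*| = |319.69 − 326.9624| = HK$7.27 per share

HK$7.27 per share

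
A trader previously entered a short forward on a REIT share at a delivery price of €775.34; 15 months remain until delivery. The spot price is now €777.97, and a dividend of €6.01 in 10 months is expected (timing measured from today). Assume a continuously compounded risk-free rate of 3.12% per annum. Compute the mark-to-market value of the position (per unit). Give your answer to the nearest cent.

PV(remaining dividends) I = 6.01·e^(−0.0312·10/12) = 5.8558
Current forward F = (S − I)·e^(rT) = (777.97 − 5.8558)·e^(0.0312·15/12) = 772.1142 × 1.039770 = 802.8212
Value (long) = (F − K)·e^(−rT) = (802.8212 − 775.34) × 0.961751 = 26.4301
Short position value = −(long value) = -€26.43

-€26.43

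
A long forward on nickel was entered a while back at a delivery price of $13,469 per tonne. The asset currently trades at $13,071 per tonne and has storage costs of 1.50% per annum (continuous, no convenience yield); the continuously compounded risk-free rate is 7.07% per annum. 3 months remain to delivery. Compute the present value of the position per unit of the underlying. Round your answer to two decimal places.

-$112.92 per tonne

Current fair forward for the remaining 3 months: F = S·e^((r + u)·T), (r + u) = 0.0707 + 0.0150 = 0.0857
F = 13071 · e^(0.0857 × 3/12) = 13071 × 1.02165616 = 13354.0677
Value of long forward = (F − K)·e^(−rT) = (13354.0677 − 13469) · e^(−0.0707·3/12)
= -114.9323 × 0.98248029 = -112.92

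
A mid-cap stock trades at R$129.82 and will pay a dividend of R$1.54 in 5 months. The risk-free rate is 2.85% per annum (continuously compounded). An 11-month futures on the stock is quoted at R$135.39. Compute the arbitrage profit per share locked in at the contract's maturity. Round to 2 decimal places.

PV(dividends) I = 1.54·e^(−0.0285·5/12) = 1.5218
Fair futures F* = (S − I)·e^(rT) = (129.82 − 1.5218)·e^0.026125 = 128.2982 × 1.026469 = 131.6941
Market R$135.39 > fair 131.6941: forward overpriced → cash-and-carry (borrow at r, buy the stock and collect the dividends, short the forward).
Profit at T = |F_mkt − F*| = |135.39 − 131.6941| = R$3.70 per share

R$3.70 per share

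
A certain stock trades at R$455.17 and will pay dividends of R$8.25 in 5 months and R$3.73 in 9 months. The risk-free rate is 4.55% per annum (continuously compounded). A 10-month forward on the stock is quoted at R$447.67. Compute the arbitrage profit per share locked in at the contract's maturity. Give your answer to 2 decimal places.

R$12.94 per share

PV(dividends) I = 8.25·e^(−0.0455·5/12) + 3.73·e^(−0.0455·9/12) = 11.6999
Fair forward F* = (S − I)·e^(rT) = (455.17 − 11.6999)·e^0.037917 = 443.4701 × 1.038645 = 460.6080
Market R$447.67 < fair 460.6080: forward underpriced → reverse cash-and-carry (short the stock, invest proceeds at r, pay the dividends, go long the forward).
Profit at T = |F_mkt − F*| = |447.67 − 460.6080| = R$12.94 per share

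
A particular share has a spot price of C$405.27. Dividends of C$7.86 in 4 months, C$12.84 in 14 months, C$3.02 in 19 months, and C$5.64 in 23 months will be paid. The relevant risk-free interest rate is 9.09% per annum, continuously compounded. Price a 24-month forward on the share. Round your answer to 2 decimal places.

C$454.25

PV(dividends) I = 7.86·e^(−0.0909·4/12) + 12.84·e^(−0.0909·14/12) + 3.02·e^(−0.0909·19/12) + 5.64·e^(−0.0909·23/12)
I = 7.6254 + 11.5480 + 2.6152 + 4.7382 = 26.5268
F = (S − I)·e^(rT) = (405.27 − 26.5268) · e^(0.0909·24/12)
= 378.7432 · e^0.181800 = 378.7432 × 1.199374 = C$454.25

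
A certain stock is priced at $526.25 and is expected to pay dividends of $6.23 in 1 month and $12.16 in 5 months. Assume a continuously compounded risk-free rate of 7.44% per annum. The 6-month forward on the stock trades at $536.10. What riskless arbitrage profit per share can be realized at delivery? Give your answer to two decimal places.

$8.57 per share

PV(dividends) I = 6.23·e^(−0.0744·1/12) + 12.16·e^(−0.0744·5/12) = 17.9803
Fair forward F* = (S − I)·e^(rT) = (526.25 − 17.9803)·e^0.037200 = 508.2697 × 1.037901 = 527.5336
Market $536.10 > fair 527.5336: forward overpriced → cash-and-carry (borrow at r, buy the stock and collect the dividends, short the forward).
Profit at T = |F_mkt − F*| = |536.10 − 527.5336| = $8.57 per share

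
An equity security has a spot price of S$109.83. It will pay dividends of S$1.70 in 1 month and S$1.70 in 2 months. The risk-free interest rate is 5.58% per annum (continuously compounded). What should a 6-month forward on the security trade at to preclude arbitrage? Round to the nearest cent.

S$109.47

PV(dividends) I = 1.70·e^(−0.0558·1/12) + 1.70·e^(−0.0558·2/12)
I = 1.6921 + 1.6843 = 3.3764
F = (S − I)·e^(rT) = (109.83 − 3.3764) · e^(0.0558·6/12)
= 106.4536 · e^0.027900 = 106.4536 × 1.028293 = S$109.47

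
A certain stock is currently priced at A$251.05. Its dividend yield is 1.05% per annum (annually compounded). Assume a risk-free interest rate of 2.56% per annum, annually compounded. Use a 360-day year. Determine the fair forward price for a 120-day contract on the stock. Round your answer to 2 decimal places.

A$252.29

F = S · (1+r)^T / (1+q)^T
= 251.05 × 1.008462 / 1.003488 = 251.05 × 1.004957
F = A$252.29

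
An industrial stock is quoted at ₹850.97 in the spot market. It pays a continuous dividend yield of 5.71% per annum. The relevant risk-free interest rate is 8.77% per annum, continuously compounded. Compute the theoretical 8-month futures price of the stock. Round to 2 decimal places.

F = S·e^((r − q)T) = 850.97 · e^((0.0877 − 0.0571) × 8/12)
= 850.97 · e^0.020400 = 850.97 × 1.020610
F = ₹868.51

₹868.51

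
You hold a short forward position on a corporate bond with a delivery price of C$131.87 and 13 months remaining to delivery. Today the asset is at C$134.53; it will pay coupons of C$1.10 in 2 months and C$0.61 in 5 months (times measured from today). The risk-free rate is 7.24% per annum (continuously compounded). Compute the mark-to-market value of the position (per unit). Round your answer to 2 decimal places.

PV(remaining coupons) I = 1.10·e^(−0.0724·2/12) + 0.61·e^(−0.0724·5/12) = 1.6787
Current forward F = (S − I)·e^(rT) = (134.53 − 1.6787)·e^(0.0724·13/12) = 132.8513 × 1.081591 = 143.6908
Value (long) = (F − K)·e^(−rT) = (143.6908 − 131.87) × 0.924564 = 10.9291
Short position value = −(long value) = -C$10.93

-C$10.93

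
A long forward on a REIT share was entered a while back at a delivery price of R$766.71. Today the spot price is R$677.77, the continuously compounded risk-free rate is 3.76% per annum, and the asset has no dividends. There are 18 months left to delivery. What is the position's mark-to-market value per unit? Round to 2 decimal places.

-R$46.89

Current fair forward for the remaining 18 months: F = S·e^(r·T), r = 0.0376
F = 677.77 · e^(0.0376 × 18/12) = 677.77 × 1.058021 = 717.0949
Value of long forward = (F − K)·e^(−rT) = (717.0949 − 766.71) · e^(−0.0376·18/12)
= -49.6151 × 0.945161 = -46.89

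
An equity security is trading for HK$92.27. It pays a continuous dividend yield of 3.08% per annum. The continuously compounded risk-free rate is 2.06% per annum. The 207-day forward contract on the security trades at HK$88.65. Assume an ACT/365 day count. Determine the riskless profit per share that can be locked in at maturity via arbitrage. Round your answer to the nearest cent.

Fair forward: F* = S·e^(carry·T), with carry = (r − q) = 0.0206 − 0.0308 = -0.0102
F* = 92.27 · e^(-0.0102 × 207/365) = 92.27 · e^-0.005785 = 92.27 × 0.994232 = HK$91.7378
Market HK$88.65 < fair HK$91.7378: forward underpriced → reverse cash-and-carry (short spot, go long the forward).
At maturity, profit = |F_mkt − F*| = |88.65 − 91.7378| = HK$3.09 per share

HK$3.09 per share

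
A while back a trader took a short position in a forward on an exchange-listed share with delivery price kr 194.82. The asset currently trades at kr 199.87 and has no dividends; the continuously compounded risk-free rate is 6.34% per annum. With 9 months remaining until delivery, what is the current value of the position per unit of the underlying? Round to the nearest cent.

Current fair forward for the remaining 9 months: F = S·e^(r·T), r = 0.0634
F = 199.87 · e^(0.0634 × 9/12) = 199.87 × 1.048699 = 209.6035
Value of long forward = (F − K)·e^(−rT) = (209.6035 − 194.82) · e^(−0.0634·9/12)
= 14.7835 × 0.953563 = 14.10
Short position value = −(long value) = -kr 14.10

-kr 14.10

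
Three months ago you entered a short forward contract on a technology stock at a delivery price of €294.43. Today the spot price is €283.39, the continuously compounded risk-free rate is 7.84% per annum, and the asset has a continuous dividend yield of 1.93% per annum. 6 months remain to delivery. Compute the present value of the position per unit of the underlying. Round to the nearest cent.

Current fair forward for the remaining 6 months: F = S·e^((r − q)·T), (r − q) = 0.0784 − 0.0193 = 0.0591
F = 283.39 · e^(0.0591 × 6/12) = 283.39 × 1.029991 = 291.8891
Value of long forward = (F − K)·e^(−rT) = (291.8891 − 294.43) · e^(−0.0784·6/12)
= -2.5409 × 0.961558 = -2.44
Short position value = −(long value) = €2.44

€2.44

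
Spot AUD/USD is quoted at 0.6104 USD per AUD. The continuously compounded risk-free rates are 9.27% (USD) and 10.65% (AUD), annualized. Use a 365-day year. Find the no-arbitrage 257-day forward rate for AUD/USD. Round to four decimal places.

0.6045

F = S·e^((r_USD − r_AUD)T) = 0.6104 · e^((0.0927 − 0.1065) × 257/365)
= 0.6104 · e^-0.009717 = 0.6104 × 0.990330
F = 0.6045 USD per AUD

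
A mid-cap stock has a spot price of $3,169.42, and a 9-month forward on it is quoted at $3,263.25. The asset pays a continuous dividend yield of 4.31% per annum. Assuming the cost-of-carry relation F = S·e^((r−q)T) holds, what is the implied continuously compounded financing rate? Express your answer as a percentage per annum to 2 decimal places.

From F = S·e^((r−q)T): (r − q) = ln(F/S)/T
ln(3263.25/3169.42) = ln(1.029605) = 0.029175
(r − q) = 0.029175 / (9/12) = 0.038900
r = ln(F/S)/T + q = 0.038900 + 0.0431 = 0.082000
r = 8.20%

8.20%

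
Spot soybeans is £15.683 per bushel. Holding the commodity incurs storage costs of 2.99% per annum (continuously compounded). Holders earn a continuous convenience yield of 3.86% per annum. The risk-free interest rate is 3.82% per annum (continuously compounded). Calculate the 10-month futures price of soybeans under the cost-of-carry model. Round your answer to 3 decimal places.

£16.073 per bushel

Net carry = r + u − y = 0.0382 + 0.0299 − 0.0386 = 0.0295
F = S·e^((r+u−y)T) = 15.683 · e^(0.0295 × 10/12) = 15.683 · e^0.024583
= 15.683 × 1.024888 = £16.073 per bushel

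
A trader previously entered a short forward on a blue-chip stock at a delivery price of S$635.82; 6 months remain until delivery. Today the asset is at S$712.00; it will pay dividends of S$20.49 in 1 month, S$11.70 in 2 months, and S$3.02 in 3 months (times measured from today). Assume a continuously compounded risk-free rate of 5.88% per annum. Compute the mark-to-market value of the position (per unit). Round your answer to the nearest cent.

-S$59.65

PV(remaining dividends) I = 20.49·e^(−0.0588·1/12) + 11.70·e^(−0.0588·2/12) + 3.02·e^(−0.0588·3/12) = 34.9517
Current forward F = (S − I)·e^(rT) = (712.00 − 34.9517)·e^(0.0588·6/12) = 677.0483 × 1.029836 = 697.2487
Value (long) = (F − K)·e^(−rT) = (697.2487 − 635.82) × 0.971028 = 59.6490
Short position value = −(long value) = -S$59.65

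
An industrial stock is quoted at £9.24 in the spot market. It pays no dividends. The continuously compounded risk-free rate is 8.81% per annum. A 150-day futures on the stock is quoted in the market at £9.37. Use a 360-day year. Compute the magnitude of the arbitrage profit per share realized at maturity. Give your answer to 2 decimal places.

Fair futures: F* = S·e^(carry·T), with carry = r = 0.0881
F* = 9.24 · e^(0.0881 × 150/360) = 9.24 · e^0.036708 = 9.24 × 1.037390 = £9.5855
Market £9.37 < fair £9.5855: forward underpriced → reverse cash-and-carry (short spot, go long the forward).
At maturity, profit = |F_mkt − F*| = |9.37 − 9.5855| = £0.22 per share

£0.22 per share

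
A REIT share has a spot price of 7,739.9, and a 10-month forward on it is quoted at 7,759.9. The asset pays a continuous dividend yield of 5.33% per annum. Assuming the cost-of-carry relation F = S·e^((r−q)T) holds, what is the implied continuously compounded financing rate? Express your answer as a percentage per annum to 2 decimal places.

From F = S·e^((r−q)T): (r − q) = ln(F/S)/T
ln(7759.9/7739.9) = ln(1.002584) = 0.002581
(r − q) = 0.002581 / (10/12) = 0.003097
r = ln(F/S)/T + q = 0.003097 + 0.0533 = 0.056397
r = 5.64%

5.64%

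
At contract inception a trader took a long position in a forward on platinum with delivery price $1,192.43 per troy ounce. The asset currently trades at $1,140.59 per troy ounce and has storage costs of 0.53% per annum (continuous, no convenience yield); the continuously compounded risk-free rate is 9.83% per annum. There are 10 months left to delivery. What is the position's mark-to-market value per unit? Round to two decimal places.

Current fair forward for the remaining 10 months: F = S·e^((r + u)·T), (r + u) = 0.0983 + 0.0053 = 0.1036
F = 1140.59 · e^(0.1036 × 10/12) = 1140.59 × 1.09016966 = 1243.4366
Value of long forward = (F − K)·e^(−rT) = (1243.4366 − 1192.43) · e^(−0.0983·10/12)
= 51.0066 × 0.92134873 = 46.99

$46.99 per troy ounce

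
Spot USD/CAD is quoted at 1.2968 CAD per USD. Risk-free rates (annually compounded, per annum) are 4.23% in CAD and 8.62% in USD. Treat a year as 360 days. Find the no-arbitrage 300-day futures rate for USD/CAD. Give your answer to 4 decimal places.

By covered interest parity, F = S · (1+r_CAD)^T / (1+r_USD)^T
= 1.2968 × 1.035128 / 1.071334 = 1.2968 × 0.966205
F = 1.2530 CAD per USD

1.2530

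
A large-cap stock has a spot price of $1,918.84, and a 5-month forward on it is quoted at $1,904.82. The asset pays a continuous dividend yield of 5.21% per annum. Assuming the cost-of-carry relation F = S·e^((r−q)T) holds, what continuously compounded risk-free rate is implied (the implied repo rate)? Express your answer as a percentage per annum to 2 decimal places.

From F = S·e^((r−q)T): (r − q) = ln(F/S)/T
ln(1904.82/1918.84) = ln(0.992694) = -0.007333
(r − q) = -0.007333 / (5/12) = -0.017599
r = ln(F/S)/T + q = -0.017599 + 0.0521 = 0.034501
r = 3.45%

3.45%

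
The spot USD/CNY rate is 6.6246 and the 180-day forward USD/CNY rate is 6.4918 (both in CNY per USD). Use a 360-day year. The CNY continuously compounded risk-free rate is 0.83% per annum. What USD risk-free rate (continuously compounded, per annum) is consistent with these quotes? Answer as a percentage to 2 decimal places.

4.88%

F = S·e^((r_CNY − r_USD)T) ⇒ r_USD = r_CNY − ln(F/S)/T
ln(6.4918/6.6246) = -0.020250; /(180/360) = -0.040500
r_USD = 0.0083 + 0.040500 = 0.048800
r_USD = 4.88%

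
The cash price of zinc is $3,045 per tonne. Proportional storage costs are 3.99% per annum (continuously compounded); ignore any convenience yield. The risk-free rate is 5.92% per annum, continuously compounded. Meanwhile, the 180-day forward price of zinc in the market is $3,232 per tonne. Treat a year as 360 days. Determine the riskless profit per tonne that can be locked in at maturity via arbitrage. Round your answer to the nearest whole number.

$32 per tonne

Fair forward: F* = S·e^(carry·T), with carry = (r + u) = 0.0592 + 0.0399 = 0.0991
F* = 3045 · e^(0.0991 × 180/360) = 3045 · e^0.049550 = 3045 × 1.050798 = $3199.6799
Market $3232 > fair $3199.6799: forward overpriced → cash-and-carry (buy spot, short the forward).
At maturity, profit = |F_mkt − F*| = |3232 − 3199.6799| = $32 per tonne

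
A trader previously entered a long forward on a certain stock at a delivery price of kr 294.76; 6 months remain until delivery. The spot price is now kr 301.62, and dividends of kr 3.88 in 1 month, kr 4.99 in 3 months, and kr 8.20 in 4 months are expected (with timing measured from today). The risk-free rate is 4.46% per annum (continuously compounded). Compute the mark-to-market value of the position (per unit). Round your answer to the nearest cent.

-kr 3.52

PV(remaining dividends) I = 3.88·e^(−0.0446·1/12) + 4.99·e^(−0.0446·3/12) + 8.20·e^(−0.0446·4/12) = 16.8793
Current forward F = (S − I)·e^(rT) = (301.62 − 16.8793)·e^(0.0446·6/12) = 284.7407 × 1.022551 = 291.1619
Value (long) = (F − K)·e^(−rT) = (291.1619 − 294.76) × 0.977947 = -3.5188
Value = -kr 3.52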